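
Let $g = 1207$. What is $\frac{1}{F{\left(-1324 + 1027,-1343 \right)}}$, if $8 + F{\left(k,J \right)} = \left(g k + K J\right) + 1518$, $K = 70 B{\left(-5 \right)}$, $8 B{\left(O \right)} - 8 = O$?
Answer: $- \frac{4}{1568891} \approx -2.5496 \cdot 10^{-6}$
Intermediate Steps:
$B{\left(O \right)} = 1 + \frac{O}{8}$
$K = \frac{105}{4}$ ($K = 70 \left(1 + \frac{1}{8} \left(-5\right)\right) = 70 \left(1 - \frac{5}{8}\right) = 70 \cdot \frac{3}{8} = \frac{105}{4} \approx 26.25$)
$F{\left(k,J \right)} = 1510 + 1207 k + \frac{105 J}{4}$ ($F{\left(k,J \right)} = -8 + \left(\left(1207 k + \frac{105 J}{4}\right) + 1518\right) = -8 + \left(1518 + 1207 k + \frac{105 J}{4}\right) = 1510 + 1207 k + \frac{105 J}{4}$)
$\frac{1}{F{\left(-1324 + 1027,-1343 \right)}} = \frac{1}{1510 + 1207 \left(-1324 + 1027\right) + \frac{105}{4} \left(-1343\right)} = \frac{1}{1510 + 1207 \left(-297\right) - \frac{141015}{4}} = \frac{1}{1510 - 358479 - \frac{141015}{4}} = \frac{1}{- \frac{1568891}{4}} = - \frac{4}{1568891}$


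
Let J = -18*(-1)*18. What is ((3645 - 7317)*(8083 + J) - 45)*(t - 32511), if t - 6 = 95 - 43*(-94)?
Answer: 875735734032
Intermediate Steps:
J = 324 (J = 18*18 = 324)
t = 4143 (t = 6 + (95 - 43*(-94)) = 6 + (95 + 4042) = 6 + 4137 = 4143)
((3645 - 7317)*(8083 + J) - 45)*(t - 32511) = ((3645 - 7317)*(8083 + 324) - 45)*(4143 - 32511) = (-3672*8407 - 45)*(-28368) = (-30870504 - 45)*(-28368) = -30870549*(-28368) = 875735734032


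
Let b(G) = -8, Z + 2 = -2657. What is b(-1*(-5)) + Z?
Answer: -2667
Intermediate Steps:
Z = -2659 (Z = -2 - 2657 = -2659)
b(-1*(-5)) + Z = -8 - 2659 = -2667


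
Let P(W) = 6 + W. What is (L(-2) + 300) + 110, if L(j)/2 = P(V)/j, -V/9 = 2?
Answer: 422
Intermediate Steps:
V = -18 (V = -9*2 = -18)
L(j) = -24/j (L(j) = 2*((6 - 18)/j) = 2*(-12/j) = -24/j)
(L(-2) + 300) + 110 = (-24/(-2) + 300) + 110 = (-24*(-½) + 300) + 110 = (12 + 300) + 110 = 312 + 110 = 422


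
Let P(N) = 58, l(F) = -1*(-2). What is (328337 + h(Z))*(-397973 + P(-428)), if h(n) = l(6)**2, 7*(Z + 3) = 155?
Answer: -130651809015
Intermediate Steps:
l(F) = 2
Z = 134/7 (Z = -3 + (1/7)*155 = -3 + 155/7 = 134/7 ≈ 19.143)
h(n) = 4 (h(n) = 2**2 = 4)
(328337 + h(Z))*(-397973 + P(-428)) = (328337 + 4)*(-397973 + 58) = 328341*(-397915) = -130651809015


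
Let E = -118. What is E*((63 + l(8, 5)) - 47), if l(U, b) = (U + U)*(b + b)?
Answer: -20768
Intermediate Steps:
l(U, b) = 4*U*b (l(U, b) = (2*U)*(2*b) = 4*U*b)
E*((63 + l(8, 5)) - 47) = -118*((63 + 4*8*5) - 47) = -118*((63 + 160) - 47) = -118*(223 - 47) = -118*176 = -20768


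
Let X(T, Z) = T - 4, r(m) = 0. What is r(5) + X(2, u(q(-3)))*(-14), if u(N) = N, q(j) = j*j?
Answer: 28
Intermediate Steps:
q(j) = j**2
X(T, Z) = -4 + T
r(5) + X(2, u(q(-3)))*(-14) = 0 + (-4 + 2)*(-14) = 0 - 2*(-14) = 0 + 28 = 28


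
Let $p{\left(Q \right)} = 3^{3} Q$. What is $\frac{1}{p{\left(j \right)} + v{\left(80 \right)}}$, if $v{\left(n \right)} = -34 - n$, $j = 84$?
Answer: $\frac{1}{2154} \approx 0.00046425$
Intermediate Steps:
$p{\left(Q \right)} = 27 Q$
$\frac{1}{p{\left(j \right)} + v{\left(80 \right)}} = \frac{1}{27 \cdot 84 - 114} = \frac{1}{2268 - 114} = \frac{1}{2154}$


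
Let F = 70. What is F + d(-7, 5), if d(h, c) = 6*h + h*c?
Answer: -7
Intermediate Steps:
d(h, c) = 6*h + c*h
F + d(-7, 5) = 70 - 7*(6 + 5) = 70 - 7*11 = 70 - 77 = -7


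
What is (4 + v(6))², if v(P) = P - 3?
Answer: 49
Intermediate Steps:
v(P) = -3 + P
(4 + v(6))² = (4 + (-3 + 6))² = (4 + 3)² = 7² = 49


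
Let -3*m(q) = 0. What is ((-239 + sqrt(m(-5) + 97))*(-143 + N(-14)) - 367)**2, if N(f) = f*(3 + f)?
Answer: 8987753 - 65912*sqrt(97) ≈ 8.3386e+6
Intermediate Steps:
m(q) = 0 (m(q) = -1/3*0 = 0)
((-239 + sqrt(m(-5) + 97))*(-143 + N(-14)) - 367)**2 = ((-239 + sqrt(0 + 97))*(-143 - 14*(3 - 14)) - 367)**2 = ((-239 + sqrt(97))*(-143 - 14*(-11)) - 367)**2 = ((-239 + sqrt(97))*(-143 + 154) - 367)**2 = ((-239 + sqrt(97))*11 - 367)**2 = ((-2629 + 11*sqrt(97)) - 367)**2 = (-2996 + 11*sqrt(97))**2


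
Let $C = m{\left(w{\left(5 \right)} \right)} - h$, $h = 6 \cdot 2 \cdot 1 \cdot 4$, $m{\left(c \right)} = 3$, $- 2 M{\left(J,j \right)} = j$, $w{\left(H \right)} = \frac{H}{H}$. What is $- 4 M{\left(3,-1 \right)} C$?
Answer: $90$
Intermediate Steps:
$w{\left(H \right)} = 1$
$M{\left(J,j \right)} = - \frac{j}{2}$
$h = 48$ ($h = 6 \cdot 2 \cdot 4 = 12 \cdot 4 = 48$)
$C = -45$ ($C = 3 - 48 = -45$)
$- 4 M{\left(3,-1 \right)} C = - 4 \left(\left(- \frac{1}{2}\right) \left(-1\right)\right) \left(-45\right) = \left(-4\right) \frac{1}{2} \left(-45\right) = \left(-2\right) \left(-45\right) = 90$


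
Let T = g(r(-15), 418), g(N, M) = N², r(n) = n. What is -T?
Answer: -225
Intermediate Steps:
T = 225 (T = (-15)² = 225)
-T = -1*225 = -225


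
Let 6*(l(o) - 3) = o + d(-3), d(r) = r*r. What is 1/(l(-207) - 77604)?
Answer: -1/77634 ≈ -1.2881e-5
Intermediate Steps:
d(r) = r²
l(o) = 9/2 + o/6 (l(o) = 3 + (o + (-3)²)/6 = 3 + (o + 9)/6 = 3 + (9 + o)/6 = 3 + (3/2 + o/6) = 9/2 + o/6)
1/(l(-207) - 77604) = 1/((9/2 + (⅙)*(-207)) - 77604) = 1/((9/2 - 69/2) - 77604) = 1/(-30 - 77604) = 1/(-77634) = -1/77634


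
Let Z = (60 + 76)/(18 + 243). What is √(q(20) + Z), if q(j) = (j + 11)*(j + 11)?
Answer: √7277753/87 ≈ 31.008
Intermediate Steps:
q(j) = (11 + j)² (q(j) = (11 + j)*(11 + j) = (11 + j)²)
Z = 136/261 ≈ 0.52107
√(q(20) + Z) = √((11 + 20)² + 136/261) = √(31² + 136/261) = √(961 + 136/261) = √(250957/261) = √7277753/87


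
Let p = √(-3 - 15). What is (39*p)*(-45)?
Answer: -5265*I*√2 ≈ -7445.8*I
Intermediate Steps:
p = 3*I*√2 (p = √(-18) = 3*I*√2 ≈ 4.2426*I)
(39*p)*(-45) = (39*(3*I*√2))*(-45) = (117*I*√2)*(-45) = -5265*I*√2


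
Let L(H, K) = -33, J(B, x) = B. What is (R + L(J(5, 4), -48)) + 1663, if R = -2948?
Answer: -1318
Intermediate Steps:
(R + L(J(5, 4), -48)) + 1663 = (-2948 - 33) + 1663 = -2981 + 1663 = -1318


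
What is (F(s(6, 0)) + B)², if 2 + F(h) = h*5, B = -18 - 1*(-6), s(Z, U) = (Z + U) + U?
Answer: 256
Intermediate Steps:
s(Z, U) = Z + 2*U (s(Z, U) = (U + Z) + U = Z + 2*U)
B = -12 (B = -18 + 6 = -12)
F(h) = -2 + 5*h (F(h) = -2 + h*5 = -2 + 5*h)
(F(s(6, 0)) + B)² = ((-2 + 5*(6 + 2*0)) - 12)² = ((-2 + 5*(6 + 0)) - 12)² = ((-2 + 5*6) - 12)² = ((-2 + 30) - 12)² = (28 - 12)² = 16² = 256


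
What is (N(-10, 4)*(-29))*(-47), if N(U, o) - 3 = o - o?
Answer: 4089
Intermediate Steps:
N(U, o) = 3 (N(U, o) = 3 + (o - o) = 3 + 0 = 3)
(N(-10, 4)*(-29))*(-47) = (3*(-29))*(-47) = -87*(-47) = 4089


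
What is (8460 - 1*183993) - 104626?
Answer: -280159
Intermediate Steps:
(8460 - 1*183993) - 104626 = (8460 - 183993) - 104626 = -175533 - 104626 = -280159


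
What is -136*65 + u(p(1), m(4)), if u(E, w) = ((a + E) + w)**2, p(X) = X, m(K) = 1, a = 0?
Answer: -8836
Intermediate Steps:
u(E, w) = (E + w)**2 (u(E, w) = ((0 + E) + w)**2 = (E + w)**2)
-136*65 + u(p(1), m(4)) = -136*65 + (1 + 1)**2 = -8840 + 2**2 = -8840 + 4 = -8836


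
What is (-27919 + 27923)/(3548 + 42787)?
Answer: 4/46335 ≈ 8.6328e-5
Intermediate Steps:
(-27919 + 27923)/(3548 + 42787) = 4/46335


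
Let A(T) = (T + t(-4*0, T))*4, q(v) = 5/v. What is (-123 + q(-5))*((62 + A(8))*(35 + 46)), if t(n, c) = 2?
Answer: -1024488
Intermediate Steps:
A(T) = 8 + 4*T (A(T) = (T + 2)*4 = (2 + T)*4 = 8 + 4*T)
(-123 + q(-5))*((62 + A(8))*(35 + 46)) = (-123 + 5/(-5))*((62 + (8 + 4*8))*(35 + 46)) = (-123 + 5*(-1/5))*((62 + (8 + 32))*81) = (-123 - 1)*((62 + 40)*81) = -12648*81 = -124*8262 = -1024488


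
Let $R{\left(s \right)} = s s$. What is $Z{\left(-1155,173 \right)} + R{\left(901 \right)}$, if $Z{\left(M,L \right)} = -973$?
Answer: $810828$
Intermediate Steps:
$R{\left(s \right)} = s^{2}$
$Z{\left(-1155,173 \right)} + R{\left(901 \right)} = -973 + 901^{2} = -973 + 811801 = 810828$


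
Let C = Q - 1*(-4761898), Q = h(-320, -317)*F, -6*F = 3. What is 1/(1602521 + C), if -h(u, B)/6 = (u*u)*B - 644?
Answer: -1/91019913 ≈ -1.0987e-8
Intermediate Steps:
F = -½ (F = -⅙*3 = -½ ≈ -0.50000)
h(u, B) = 3864 - 6*B*u² (h(u, B) = -6*((u*u)*B - 644) = -6*(u²*B - 644) = -6*(B*u² - 644) = -6*(-644 + B*u²) = 3864 - 6*B*u²)
Q = -97384332 (Q = (3864 - 6*(-317)*(-320)²)*(-½) = (3864 - 6*(-317)*102400)*(-½) = (3864 + 194764800)*(-½) = 194768664*(-½) = -97384332)
C = -92622434 (C = -97384332 - 1*(-4761898) = -97384332 + 4761898 = -92622434)
1/(1602521 + C) = 1/(1602521 - 92622434) = 1/(-91019913) = -1/91019913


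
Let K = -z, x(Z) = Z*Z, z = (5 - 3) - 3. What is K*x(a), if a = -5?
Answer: 25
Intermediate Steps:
z = -1 (z = 2 - 3 = -1)
x(Z) = Z²
K = 1 (K = -1*(-1) = 1)
K*x(a) = 1*(-5)² = 1*25 = 25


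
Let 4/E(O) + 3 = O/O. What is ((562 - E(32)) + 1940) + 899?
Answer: 3403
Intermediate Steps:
E(O) = -2 (E(O) = 4/(-3 + O/O) = 4/(-3 + 1) = 4/(-2) = 4*(-½) = -2)
((562 - E(32)) + 1940) + 899 = ((562 - 1*(-2)) + 1940) + 899 = ((562 + 2) + 1940) + 899 = (564 + 1940) + 899 = 2504 + 899 = 3403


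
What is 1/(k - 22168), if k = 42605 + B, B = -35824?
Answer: -1/15387 ≈ -6.4990e-5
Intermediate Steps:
k = 6781 (k = 42605 - 35824 = 6781)
1/(k - 22168) = 1/(6781 - 22168) = 1/(-15387) = -1/15387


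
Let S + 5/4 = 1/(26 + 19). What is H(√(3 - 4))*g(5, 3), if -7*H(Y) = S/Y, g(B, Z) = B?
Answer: -221*I/252 ≈ -0.87698*I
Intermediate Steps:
S = -221/180 (S = -5/4 + 1/(26 + 19) = -5/4 + 1/45 = -221/180 ≈ -1.2278)
H(Y) = 221/(1260*Y) (H(Y) = -(-221)/(1260*Y) = 221/(1260*Y))
H(√(3 - 4))*g(5, 3) = (221/(1260*(√(3 - 4))))*5 = (221/(1260*(√(-1))))*5 = (221/(1260*I))*5 = (221*(-I)/1260)*5 = -221*I/1260*5 = -221*I/252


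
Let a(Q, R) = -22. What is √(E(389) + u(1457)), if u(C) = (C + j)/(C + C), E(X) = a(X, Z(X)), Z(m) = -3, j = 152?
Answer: I*√182122086/2914 ≈ 4.6312*I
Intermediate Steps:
E(X) = -22
u(C) = (152 + C)/(2*C) (u(C) = (C + 152)/(C + C) = (152 + C)/((2*C)) = (152 + C)*(1/(2*C)) = (152 + C)/(2*C))
√(E(389) + u(1457)) = √(-22 + (½)*(152 + 1457)/1457) = √(-22 + (½)*(1/1457)*1609) = √(-22 + 1609/2914) = √(-62499/2914) = I*√182122086/2914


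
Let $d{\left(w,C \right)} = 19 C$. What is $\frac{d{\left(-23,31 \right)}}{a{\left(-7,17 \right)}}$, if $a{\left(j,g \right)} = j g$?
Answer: $- \frac{589}{119} \approx -4.9496$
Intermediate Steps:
$a{\left(j,g \right)} = g j$
$\frac{d{\left(-23,31 \right)}}{a{\left(-7,17 \right)}} = \frac{19 \cdot 31}{17 \left(-7\right)} = \frac{589}{-119} = 589 \left(- \frac{1}{119}\right) = - \frac{589}{119}$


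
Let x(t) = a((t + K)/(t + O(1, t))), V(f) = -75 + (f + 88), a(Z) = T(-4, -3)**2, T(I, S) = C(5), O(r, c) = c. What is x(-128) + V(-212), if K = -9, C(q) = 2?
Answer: -195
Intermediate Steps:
T(I, S) = 2
a(Z) = 4 (a(Z) = 2**2 = 4)
V(f) = 13 + f (V(f) = -75 + (88 + f) = 13 + f)
x(t) = 4
x(-128) + V(-212) = 4 + (13 - 212) = 4 - 199 = -195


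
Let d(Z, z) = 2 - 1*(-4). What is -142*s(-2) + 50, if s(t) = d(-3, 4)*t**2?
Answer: -3358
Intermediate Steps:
d(Z, z) = 6 (d(Z, z) = 2 + 4 = 6)
s(t) = 6*t**2
-142*s(-2) + 50 = -852*(-2)**2 + 50 = -852*4 + 50 = -142*24 + 50 = -3408 + 50 = -3358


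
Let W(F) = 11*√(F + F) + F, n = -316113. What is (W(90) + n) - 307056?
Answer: -623079 + 66*√5 ≈ -6.2293e+5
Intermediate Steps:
W(F) = F + 11*√2*√F (W(F) = 11*√(2*F) + F = 11*(√2*√F) + F = 11*√2*√F + F = F + 11*√2*√F)
(W(90) + n) - 307056 = ((90 + 11*√2*√90) - 316113) - 307056 = ((90 + 11*√2*(3*√10)) - 316113) - 307056 = ((90 + 66*√5) - 316113) - 307056 = (-316023 + 66*√5) - 307056 = -623079 + 66*√5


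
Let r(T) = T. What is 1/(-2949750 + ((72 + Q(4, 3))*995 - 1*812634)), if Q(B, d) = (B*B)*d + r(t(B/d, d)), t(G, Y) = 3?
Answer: -1/3639999 ≈ -2.7473e-7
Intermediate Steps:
Q(B, d) = 3 + d*B**2 (Q(B, d) = (B*B)*d + 3 = B**2*d + 3 = d*B**2 + 3 = 3 + d*B**2)
1/(-2949750 + ((72 + Q(4, 3))*995 - 1*812634)) = 1/(-2949750 + ((72 + (3 + 3*4**2))*995 - 1*812634)) = 1/(-2949750 + ((72 + (3 + 3*16))*995 - 812634)) = 1/(-2949750 + ((72 + (3 + 48))*995 - 812634)) = 1/(-2949750 + ((72 + 51)*995 - 812634)) = 1/(-2949750 + (123*995 - 812634)) = 1/(-2949750 + (122385 - 812634)) = 1/(-2949750 - 690249) = 1/(-3639999) = -1/3639999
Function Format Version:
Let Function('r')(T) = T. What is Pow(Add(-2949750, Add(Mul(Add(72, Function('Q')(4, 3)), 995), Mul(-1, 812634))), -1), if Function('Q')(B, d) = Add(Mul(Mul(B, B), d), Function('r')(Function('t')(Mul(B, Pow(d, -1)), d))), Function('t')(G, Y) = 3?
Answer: Rational(-1, 3639999) ≈ -2.7473e-7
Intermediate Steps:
Function('Q')(B, d) = Add(3, Mul(d, Pow(B, 2))) (Function('Q')(B, d) = Add(Mul(Mul(B, B), d), 3) = Add(Mul(Pow(B, 2), d), 3) = Add(Mul(d, Pow(B, 2)), 3) = Add(3, Mul(d, Pow(B, 2))))
Pow(Add(-2949750, Add(Mul(Add(72, Function('Q')(4, 3)), 995), Mul(-1, 812634))), -1) = Pow(Add(-2949750, Add(Mul(Add(72, Add(3, Mul(3, Pow(4, 2)))), 995), Mul(-1, 812634))), -1) = Pow(Add(-2949750, Add(Mul(Add(72, Add(3, Mul(3, 16))), 995), -812634)), -1) = Pow(Add(-2949750, Add(Mul(Add(72, Add(3, 48)), 995), -812634)), -1) = Pow(Add(-2949750, Add(Mul(Add(72, 51), 995), -812634)), -1) = Pow(Add(-2949750, Add(Mul(123, 995), -812634)), -1) = Pow(Add(-2949750, Add(122385, -812634)), -1) = Pow(Add(-2949750, -690249), -1) = Pow(-3639999, -1) = Rational(-1, 3639999)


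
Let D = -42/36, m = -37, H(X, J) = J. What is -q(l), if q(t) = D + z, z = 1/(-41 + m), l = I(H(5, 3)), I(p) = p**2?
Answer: 46/39 ≈ 1.1795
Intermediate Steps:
l = 9 (l = 3**2 = 9)
z = -1/78 (z = 1/(-41 - 37) = 1/(-78) = -1/78 ≈ -0.012821)
D = -7/6 (D = -42*1/36 = -7/6 ≈ -1.1667)
q(t) = -46/39 (q(t) = -7/6 - 1/78 = -46/39)
-q(l) = -1*(-46/39) = 46/39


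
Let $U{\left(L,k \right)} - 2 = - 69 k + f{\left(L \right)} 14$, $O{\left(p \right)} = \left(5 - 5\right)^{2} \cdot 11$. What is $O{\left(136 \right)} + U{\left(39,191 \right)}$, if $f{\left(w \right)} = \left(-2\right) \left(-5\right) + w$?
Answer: $-12491$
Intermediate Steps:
$f{\left(w \right)} = 10 + w$
$O{\left(p \right)} = 0$ ($O{\left(p \right)} = 0^{2} \cdot 11 = 0 \cdot 11 = 0$)
$U{\left(L,k \right)} = 142 - 69 k + 14 L$ ($U{\left(L,k \right)} = 2 - \left(69 k - \left(10 + L\right) 14\right) = 2 - \left(-140 - 14 L + 69 k\right) = 2 + \left(140 - 69 k + 14 L\right) = 142 - 69 k + 14 L$)
$O{\left(136 \right)} + U{\left(39,191 \right)} = 0 + \left(142 - 13179 + 14 \cdot 39\right) = 0 + \left(142 - 13179 + 546\right) = 0 - 12491 = -12491$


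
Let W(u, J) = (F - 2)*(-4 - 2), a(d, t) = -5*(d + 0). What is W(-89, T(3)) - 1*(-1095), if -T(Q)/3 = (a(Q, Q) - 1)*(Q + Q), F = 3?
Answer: 1089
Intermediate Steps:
a(d, t) = -5*d
T(Q) = -6*Q*(-1 - 5*Q) (T(Q) = -3*(-5*Q - 1)*(Q + Q) = -3*(-1 - 5*Q)*2*Q = -6*Q*(-1 - 5*Q))
W(u, J) = -6 (W(u, J) = (3 - 2)*(-4 - 2) = 1*(-6) = -6)
W(-89, T(3)) - 1*(-1095) = -6 - 1*(-1095) = -6 + 1095 = 1089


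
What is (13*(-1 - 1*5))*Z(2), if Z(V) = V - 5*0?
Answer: -156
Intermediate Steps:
Z(V) = V (Z(V) = V + 0 = V)
(13*(-1 - 1*5))*Z(2) = (13*(-1 - 1*5))*2 = (13*(-1 - 5))*2 = (13*(-6))*2 = -78*2 = -156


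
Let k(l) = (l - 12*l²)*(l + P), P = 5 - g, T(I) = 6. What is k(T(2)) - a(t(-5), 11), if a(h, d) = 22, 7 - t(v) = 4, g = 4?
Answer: -3004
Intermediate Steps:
t(v) = 3 (t(v) = 7 - 1*4 = 7 - 4 = 3)
P = 1 (P = 5 - 1*4 = 5 - 4 = 1)
k(l) = (1 + l)*(l - 12*l²) (k(l) = (l - 12*l²)*(l + 1) = (l - 12*l²)*(1 + l) = (1 + l)*(l - 12*l²))
k(T(2)) - a(t(-5), 11) = 6*(1 - 12*6² - 11*6) - 1*22 = 6*(1 - 12*36 - 66) - 22 = 6*(1 - 432 - 66) - 22 = 6*(-497) - 22 = -2982 - 22 = -3004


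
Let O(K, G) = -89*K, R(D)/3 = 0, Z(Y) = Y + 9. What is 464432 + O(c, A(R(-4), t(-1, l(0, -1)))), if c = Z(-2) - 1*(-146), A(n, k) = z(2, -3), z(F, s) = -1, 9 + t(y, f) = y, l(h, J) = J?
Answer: 450815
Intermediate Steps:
t(y, f) = -9 + y
Z(Y) = 9 + Y
R(D) = 0 (R(D) = 3*0 = 0)
A(n, k) = -1
c = 153 (c = (9 - 2) - 1*(-146) = 7 + 146 = 153)
464432 + O(c, A(R(-4), t(-1, l(0, -1)))) = 464432 - 89*153 = 464432 - 13617 = 450815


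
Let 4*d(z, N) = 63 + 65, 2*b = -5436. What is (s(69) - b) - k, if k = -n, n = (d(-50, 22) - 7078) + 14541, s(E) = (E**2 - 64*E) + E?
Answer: 10627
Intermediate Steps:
b = -2718 (b = (1/2)*(-5436) = -2718)
s(E) = E**2 - 63*E
d(z, N) = 32 (d(z, N) = (63 + 65)/4 = (1/4)*128 = 32)
n = 7495 (n = (32 - 7078) + 14541 = -7046 + 14541 = 7495)
k = -7495 (k = -1*7495 = -7495)
(s(69) - b) - k = (69*(-63 + 69) - 1*(-2718)) - 1*(-7495) = (69*6 + 2718) + 7495 = (414 + 2718) + 7495 = 3132 + 7495 = 10627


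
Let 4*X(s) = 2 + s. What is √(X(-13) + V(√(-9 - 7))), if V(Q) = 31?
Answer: √113/2 ≈ 5.3151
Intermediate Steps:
X(s) = ½ + s/4 (X(s) = (2 + s)/4 = ½ + s/4)
√(X(-13) + V(√(-9 - 7))) = √((½ + (¼)*(-13)) + 31) = √((½ - 13/4) + 31) = √(-11/4 + 31) = √(113/4) = √113/2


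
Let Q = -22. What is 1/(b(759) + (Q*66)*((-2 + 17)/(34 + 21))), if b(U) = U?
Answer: 1/363 ≈ 0.0027548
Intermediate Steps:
1/(b(759) + (Q*66)*((-2 + 17)/(34 + 21))) = 1/(759 + (-22*66)*((-2 + 17)/(34 + 21))) = 1/(759 - 21780/55) = 1/(759 - 1452*3/11) = 1/(759 - 396) = 1/363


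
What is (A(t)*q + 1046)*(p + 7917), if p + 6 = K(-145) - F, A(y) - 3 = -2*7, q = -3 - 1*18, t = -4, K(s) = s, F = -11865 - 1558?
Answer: 27058353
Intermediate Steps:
F = -13423
q = -21 (q = -3 - 18 = -21)
A(y) = -11 (A(y) = 3 - 2*7 = 3 - 14 = -11)
p = 13272 (p = -6 + (-145 - 1*(-13423)) = -6 + (-145 + 13423) = -6 + 13278 = 13272)
(A(t)*q + 1046)*(p + 7917) = (-11*(-21) + 1046)*(13272 + 7917) = (231 + 1046)*21189 = 1277*21189 = 27058353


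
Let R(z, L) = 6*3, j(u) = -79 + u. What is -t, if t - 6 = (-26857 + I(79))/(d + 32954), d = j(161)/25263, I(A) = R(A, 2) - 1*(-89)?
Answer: -2159658327/416258492 ≈ -5.1883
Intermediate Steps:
R(z, L) = 18
I(A) = 107 (I(A) = 18 - 1*(-89) = 18 + 89 = 107)
d = 82/25263 (d = (-79 + 161)/25263 = 82*(1/25263) = 82/25263 ≈ 0.0032459)
t = 2159658327/416258492 (t = 6 + (-26857 + 107)/(82/25263 + 32954) = 6 - 26750/832516984/25263 = 6 - 26750*25263/832516984 = 6 - 337892625/416258492 = 2159658327/416258492 ≈ 5.1883)
-t = -1*2159658327/416258492 = -2159658327/416258492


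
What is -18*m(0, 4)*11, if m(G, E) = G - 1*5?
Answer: 990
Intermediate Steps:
m(G, E) = -5 + G (m(G, E) = G - 5 = -5 + G)
-18*m(0, 4)*11 = -18*(-5 + 0)*11 = -18*(-5)*11 = 90*11 = 990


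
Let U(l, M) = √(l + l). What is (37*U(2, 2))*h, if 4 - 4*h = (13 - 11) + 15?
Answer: -481/2 ≈ -240.50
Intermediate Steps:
U(l, M) = √2*√l (U(l, M) = √(2*l) = √2*√l)
h = -13/4 (h = 1 - ((13 - 11) + 15)/4 = 1 - (2 + 15)/4 = 1 - ¼*17 = 1 - 17/4 = -13/4 ≈ -3.2500)
(37*U(2, 2))*h = (37*(√2*√2))*(-13/4) = (37*2)*(-13/4) = 74*(-13/4) = -481/2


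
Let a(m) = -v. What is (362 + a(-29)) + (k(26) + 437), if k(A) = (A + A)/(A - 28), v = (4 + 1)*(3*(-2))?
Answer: 803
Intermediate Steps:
v = -30 (v = 5*(-6) = -30)
a(m) = 30 (a(m) = -1*(-30) = 30)
k(A) = 2*A/(-28 + A) (k(A) = (2*A)/(-28 + A) = 2*A/(-28 + A))
(362 + a(-29)) + (k(26) + 437) = (362 + 30) + (2*26/(-28 + 26) + 437) = 392 + (2*26/(-2) + 437) = 392 + (2*26*(-½) + 437) = 392 + (-26 + 437) = 392 + 411 = 803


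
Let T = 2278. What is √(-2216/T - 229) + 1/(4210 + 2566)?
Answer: 1/6776 + I*√298348521/1139 ≈ 0.00014758 + 15.165*I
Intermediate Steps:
√(-2216/T - 229) + 1/(4210 + 2566) = √(-2216/2278 - 229) + 1/(4210 + 2566) = √(-2216*1/2278 - 229) + 1/6776 = √(-1108/1139 - 229) + 1/6776 = √(-261939/1139) + 1/6776 = I*√298348521/1139 + 1/6776 = 1/6776 + I*√298348521/1139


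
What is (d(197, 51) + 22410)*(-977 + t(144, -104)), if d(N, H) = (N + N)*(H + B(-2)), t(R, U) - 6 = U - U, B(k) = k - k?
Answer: -41271384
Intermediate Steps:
B(k) = 0
t(R, U) = 6 (t(R, U) = 6 + (U - U) = 6 + 0 = 6)
d(N, H) = 2*H*N (d(N, H) = (N + N)*(H + 0) = (2*N)*H = 2*H*N)
(d(197, 51) + 22410)*(-977 + t(144, -104)) = (2*51*197 + 22410)*(-977 + 6) = (20094 + 22410)*(-971) = 42504*(-971) = -41271384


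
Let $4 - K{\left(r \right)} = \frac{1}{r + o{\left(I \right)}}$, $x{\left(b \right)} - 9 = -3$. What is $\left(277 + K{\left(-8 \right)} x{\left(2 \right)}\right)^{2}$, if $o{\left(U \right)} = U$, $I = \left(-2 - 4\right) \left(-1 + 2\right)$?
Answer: $\frac{4452100}{49} \approx 90859.0$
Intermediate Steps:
$I = -6$ ($I = \left(-6\right) 1 = -6$)
$x{\left(b \right)} = 6$ ($x{\left(b \right)} = 9 - 3 = 6$)
$K{\left(r \right)} = 4 - \frac{1}{-6 + r}$ ($K{\left(r \right)} = 4 - \frac{1}{r - 6} = 4 - \frac{1}{-6 + r}$)
$\left(277 + K{\left(-8 \right)} x{\left(2 \right)}\right)^{2} = \left(277 + \frac{-25 + 4 \left(-8\right)}{-6 - 8} \cdot 6\right)^{2} = \left(277 + \frac{-25 - 32}{-14} \cdot 6\right)^{2} = \left(277 + \left(- \frac{1}{14}\right) \left(-57\right) 6\right)^{2} = \left(277 + \frac{57}{14} \cdot 6\right)^{2} = \left(277 + \frac{171}{7}\right)^{2} = \left(\frac{2110}{7}\right)^{2} = \frac{4452100}{49}$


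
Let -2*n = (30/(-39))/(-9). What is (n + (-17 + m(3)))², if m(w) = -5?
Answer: 6651241/13689 ≈ 485.88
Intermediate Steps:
n = -5/117 (n = -30/(-39)/(2*(-9)) = -30*(-1/39)*(-1)/(2*9) = -(-5)*(-1)/(13*9) = -½*10/117 = -5/117 ≈ -0.042735)
(n + (-17 + m(3)))² = (-5/117 + (-17 - 5))² = (-5/117 - 22)² = (-2579/117)² = 6651241/13689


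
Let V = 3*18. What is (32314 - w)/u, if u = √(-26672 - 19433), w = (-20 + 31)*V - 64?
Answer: -31784*I*√46105/46105 ≈ -148.02*I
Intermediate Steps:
V = 54
w = 530 (w = (-20 + 31)*54 - 64 = 11*54 - 64 = 594 - 64 = 530)
u = I*√46105 (u = √(-46105) = I*√46105 ≈ 214.72*I)
(32314 - w)/u = (32314 - 1*530)/((I*√46105)) = (32314 - 530)*(-I*√46105/46105) = 31784*(-I*√46105/46105) = -31784*I*√46105/46105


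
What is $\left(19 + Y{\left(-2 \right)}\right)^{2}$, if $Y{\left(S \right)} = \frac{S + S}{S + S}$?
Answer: $400$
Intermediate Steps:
$Y{\left(S \right)} = 1$ ($Y{\left(S \right)} = \frac{2 S}{2 S} = 2 S \frac{1}{2 S} = 1$)
$\left(19 + Y{\left(-2 \right)}\right)^{2} = \left(19 + 1\right)^{2} = 20^{2} = 400$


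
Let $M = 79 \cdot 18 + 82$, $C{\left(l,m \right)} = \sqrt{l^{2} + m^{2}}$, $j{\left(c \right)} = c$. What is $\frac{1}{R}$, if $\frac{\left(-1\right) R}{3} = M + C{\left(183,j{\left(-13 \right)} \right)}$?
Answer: $- \frac{752}{3342537} + \frac{\sqrt{33658}}{6685074} \approx -0.00019754$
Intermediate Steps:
$M = 1504$ ($M = 1422 + 82 = 1504$)
$R = -4512 - 3 \sqrt{33658}$ ($R = - 3 \left(1504 + \sqrt{183^{2} + \left(-13\right)^{2}}\right) = - 3 \left(1504 + \sqrt{33489 + 169}\right) = - 3 \left(1504 + \sqrt{33658}\right) = -4512 - 3 \sqrt{33658} \approx -5062.4$)
$\frac{1}{R} = \frac{1}{-4512 - 3 \sqrt{33658}}$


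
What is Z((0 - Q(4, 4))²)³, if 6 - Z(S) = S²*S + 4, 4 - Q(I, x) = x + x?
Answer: -68618862584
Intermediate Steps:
Q(I, x) = 4 - 2*x (Q(I, x) = 4 - (x + x) = 4 - 2*x)
Z(S) = 2 - S³ (Z(S) = 6 - (S²*S + 4) = 6 - (S³ + 4) = 6 - (4 + S³) = 6 + (-4 - S³) = 2 - S³)
Z((0 - Q(4, 4))²)³ = (2 - ((0 - (4 - 2*4))²)³)³ = (2 - ((0 - (4 - 8))²)³)³ = (2 - ((0 - 1*(-4))²)³)³ = (2 - ((0 + 4)²)³)³ = (2 - (4²)³)³ = (2 - 1*16³)³ = (2 - 1*4096)³ = (2 - 4096)³ = (-4094)³ = -68618862584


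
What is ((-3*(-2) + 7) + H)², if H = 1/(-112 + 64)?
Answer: 388129/2304 ≈ 168.46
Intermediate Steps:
H = -1/48 (H = 1/(-48) = -1/48 ≈ -0.020833)
((-3*(-2) + 7) + H)² = ((-3*(-2) + 7) - 1/48)² = ((6 + 7) - 1/48)² = (13 - 1/48)² = (623/48)² = 388129/2304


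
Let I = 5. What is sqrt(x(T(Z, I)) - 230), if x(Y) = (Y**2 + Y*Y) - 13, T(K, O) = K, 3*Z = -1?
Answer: I*sqrt(2185)/3 ≈ 15.581*I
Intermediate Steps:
Z = -1/3 (Z = (1/3)*(-1) = -1/3 ≈ -0.33333)
x(Y) = -13 + 2*Y**2 (x(Y) = (Y**2 + Y**2) - 13 = 2*Y**2 - 13 = -13 + 2*Y**2)
sqrt(x(T(Z, I)) - 230) = sqrt((-13 + 2*(-1/3)**2) - 230) = sqrt((-13 + 2*(1/9)) - 230) = sqrt((-13 + 2/9) - 230) = sqrt(-115/9 - 230) = sqrt(-2185/9) = I*sqrt(2185)/3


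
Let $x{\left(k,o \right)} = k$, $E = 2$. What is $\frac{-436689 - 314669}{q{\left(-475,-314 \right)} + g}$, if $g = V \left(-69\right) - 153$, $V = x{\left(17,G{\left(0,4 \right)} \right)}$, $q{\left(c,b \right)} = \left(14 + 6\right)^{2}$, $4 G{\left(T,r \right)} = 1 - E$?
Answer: $\frac{375679}{463} \approx 811.4$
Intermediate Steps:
$G{\left(T,r \right)} = - \frac{1}{4}$ ($G{\left(T,r \right)} = \frac{1 - 2}{4} = \frac{1}{4} \left(-1\right) = - \frac{1}{4}$)
$q{\left(c,b \right)} = 400$ ($q{\left(c,b \right)} = 20^{2} = 400$)
$V = 17$
$g = -1326$ ($g = 17 \left(-69\right) - 153 = -1173 - 153 = -1326$)
$\frac{-436689 - 314669}{q{\left(-475,-314 \right)} + g} = \frac{-436689 - 314669}{400 - 1326} = - \frac{751358}{-926} = \left(-751358\right) \left(- \frac{1}{926}\right) = \frac{375679}{463}$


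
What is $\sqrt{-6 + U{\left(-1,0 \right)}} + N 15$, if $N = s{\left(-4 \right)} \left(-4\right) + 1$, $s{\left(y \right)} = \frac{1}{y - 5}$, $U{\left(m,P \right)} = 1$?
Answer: $\frac{65}{3} + i \sqrt{5} \approx 21.667 + 2.2361 i$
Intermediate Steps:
$s{\left(y \right)} = \frac{1}{-5 + y}$
$N = \frac{13}{9}$ ($N = \frac{1}{-5 - 4} \left(-4\right) + 1 = \frac{1}{-9} \left(-4\right) + 1 = \left(- \frac{1}{9}\right) \left(-4\right) + 1 = \frac{4}{9} + 1 = \frac{13}{9} \approx 1.4444$)
$\sqrt{-6 + U{\left(-1,0 \right)}} + N 15 = \sqrt{-6 + 1} + \frac{13}{9} \cdot 15 = \sqrt{-5} + \frac{65}{3} = i \sqrt{5} + \frac{65}{3} = \frac{65}{3} + i \sqrt{5}$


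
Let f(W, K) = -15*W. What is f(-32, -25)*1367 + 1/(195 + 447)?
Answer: 421254721/642 ≈ 6.5616e+5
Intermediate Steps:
f(-32, -25)*1367 + 1/(195 + 447) = -15*(-32)*1367 + 1/(195 + 447) = 480*1367 + 1/642 = 656160 + 1/642 = 421254721/642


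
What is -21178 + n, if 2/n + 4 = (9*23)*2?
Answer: -4341489/205 ≈ -21178.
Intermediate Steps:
n = 1/205 (n = 2/(-4 + (9*23)*2) = 2/(-4 + 207*2) = 2/(-4 + 414) = 2/410 = 2*(1/410) = 1/205 ≈ 0.0048781)
-21178 + n = -21178 + 1/205 = -4341489/205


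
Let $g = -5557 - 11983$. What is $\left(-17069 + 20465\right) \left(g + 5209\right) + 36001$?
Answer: $-41840075$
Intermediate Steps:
$g = -17540$
$\left(-17069 + 20465\right) \left(g + 5209\right) + 36001 = \left(-17069 + 20465\right) \left(-17540 + 5209\right) + 36001 = 3396 \left(-12331\right) + 36001 = -41876076 + 36001 = -41840075$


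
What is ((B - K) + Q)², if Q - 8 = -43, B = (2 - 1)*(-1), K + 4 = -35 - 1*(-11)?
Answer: 64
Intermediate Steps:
K = -28 (K = -4 + (-35 - 1*(-11)) = -4 + (-35 + 11) = -4 - 24 = -28)
B = -1 (B = 1*(-1) = -1)
Q = -35 (Q = 8 - 43 = -35)
((B - K) + Q)² = ((-1 - 1*(-28)) - 35)² = ((-1 + 28) - 35)² = (27 - 35)² = (-8)² = 64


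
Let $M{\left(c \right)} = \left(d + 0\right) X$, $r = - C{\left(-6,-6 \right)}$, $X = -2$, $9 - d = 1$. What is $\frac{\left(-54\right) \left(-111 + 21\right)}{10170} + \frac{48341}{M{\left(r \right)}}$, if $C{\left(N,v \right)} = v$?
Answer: $- \frac{5461669}{1808} \approx -3020.8$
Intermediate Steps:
$d = 8$ ($d = 9 - 1 = 8$)
$r = 6$ ($r = \left(-1\right) \left(-6\right) = 6$)
$M{\left(c \right)} = -16$ ($M{\left(c \right)} = \left(8 + 0\right) \left(-2\right) = 8 \left(-2\right) = -16$)
$\frac{\left(-54\right) \left(-111 + 21\right)}{10170} + \frac{48341}{M{\left(r \right)}} = \frac{\left(-54\right) \left(-111 + 21\right)}{10170} + \frac{48341}{-16} = \left(-54\right) \left(-90\right) \frac{1}{10170} + 48341 \left(- \frac{1}{16}\right) = 4860 \cdot \frac{1}{10170} - \frac{48341}{16} = \frac{54}{113} - \frac{48341}{16} = - \frac{5461669}{1808}$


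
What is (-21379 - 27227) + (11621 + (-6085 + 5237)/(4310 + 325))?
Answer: -171426323/4635 ≈ -36985.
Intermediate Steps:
(-21379 - 27227) + (11621 + (-6085 + 5237)/(4310 + 325)) = -48606 + (11621 - 848/4635) = -48606 + 53862487/4635 = -171426323/4635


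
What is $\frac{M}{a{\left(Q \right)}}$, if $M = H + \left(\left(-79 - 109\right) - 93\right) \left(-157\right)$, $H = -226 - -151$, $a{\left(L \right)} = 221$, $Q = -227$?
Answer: $\frac{44042}{221} \approx 199.29$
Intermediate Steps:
$H = -75$ ($H = -226 + 151 = -75$)
$M = 44042$ ($M = -75 + \left(\left(-79 - 109\right) - 93\right) \left(-157\right) = -75 + \left(-188 - 93\right) \left(-157\right) = -75 - -44117 = -75 + 44117 = 44042$)
$\frac{M}{a{\left(Q \right)}} = \frac{44042}{221}$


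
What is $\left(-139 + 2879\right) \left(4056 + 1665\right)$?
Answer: $15675540$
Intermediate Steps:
$\left(-139 + 2879\right) \left(4056 + 1665\right) = 2740 \cdot 5721 = 15675540$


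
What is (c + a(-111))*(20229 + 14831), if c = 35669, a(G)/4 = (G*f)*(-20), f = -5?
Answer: -306108860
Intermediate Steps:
a(G) = 400*G (a(G) = 4*((G*(-5))*(-20)) = 4*(-5*G*(-20)) = 4*(100*G) = 400*G)
(c + a(-111))*(20229 + 14831) = (35669 + 400*(-111))*(20229 + 14831) = (35669 - 44400)*35060 = -8731*35060 = -306108860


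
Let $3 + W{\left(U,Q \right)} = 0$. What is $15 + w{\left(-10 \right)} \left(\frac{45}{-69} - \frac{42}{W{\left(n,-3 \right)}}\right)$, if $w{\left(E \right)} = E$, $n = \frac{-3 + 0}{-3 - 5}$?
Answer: $- \frac{2725}{23} \approx -118.48$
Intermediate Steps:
$n = \frac{3}{8}$ ($n = - \frac{3}{-8} = \left(-3\right) \left(- \frac{1}{8}\right) = \frac{3}{8} \approx 0.375$)
$W{\left(U,Q \right)} = -3$ ($W{\left(U,Q \right)} = -3 + 0 = -3$)
$15 + w{\left(-10 \right)} \left(\frac{45}{-69} - \frac{42}{W{\left(n,-3 \right)}}\right) = 15 - 10 \left(\frac{45}{-69} - \frac{42}{-3}\right) = 15 - 10 \left(45 \left(- \frac{1}{69}\right) - -14\right) = 15 - 10 \left(- \frac{15}{23} + 14\right) = 15 - \frac{3070}{23} = - \frac{2725}{23}$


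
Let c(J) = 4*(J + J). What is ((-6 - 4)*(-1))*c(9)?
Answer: 720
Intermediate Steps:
c(J) = 8*J (c(J) = 4*(2*J) = 8*J)
((-6 - 4)*(-1))*c(9) = ((-6 - 4)*(-1))*(8*9) = -10*(-1)*72 = 10*72 = 720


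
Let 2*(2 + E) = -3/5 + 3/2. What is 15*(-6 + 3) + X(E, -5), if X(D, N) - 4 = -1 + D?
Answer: -871/20 ≈ -43.550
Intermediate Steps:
E = -31/20 (E = -2 + (-3/5 + 3/2)/2 = -2 + (-3*⅕ + 3*(½))/2 = -2 + (-⅗ + 3/2)/2 = -2 + (½)*(9/10) = -2 + 9/20 = -31/20 ≈ -1.5500)
X(D, N) = 3 + D (X(D, N) = 4 + (-1 + D) = 3 + D)
15*(-6 + 3) + X(E, -5) = 15*(-6 + 3) + (3 - 31/20) = 15*(-3) + 29/20 = -45 + 29/20 = -871/20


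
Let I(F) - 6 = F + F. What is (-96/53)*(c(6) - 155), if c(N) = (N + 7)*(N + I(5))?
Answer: -12576/53 ≈ -237.28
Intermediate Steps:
I(F) = 6 + 2*F (I(F) = 6 + (F + F) = 6 + 2*F)
c(N) = (7 + N)*(16 + N) (c(N) = (N + 7)*(N + (6 + 2*5)) = (7 + N)*(N + (6 + 10)) = (7 + N)*(N + 16) = (7 + N)*(16 + N))
(-96/53)*(c(6) - 155) = (-96/53)*((112 + 6**2 + 23*6) - 155) = (-96*1/53)*((112 + 36 + 138) - 155) = -96*(286 - 155)/53 = -96/53*131 = -12576/53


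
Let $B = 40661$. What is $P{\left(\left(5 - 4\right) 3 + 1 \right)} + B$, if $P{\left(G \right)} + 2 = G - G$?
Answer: $40659$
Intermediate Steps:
$P{\left(G \right)} = -2$ ($P{\left(G \right)} = -2 + \left(G - G\right) = -2 + 0 = -2$)
$P{\left(\left(5 - 4\right) 3 + 1 \right)} + B = -2 + 40661 = 40659$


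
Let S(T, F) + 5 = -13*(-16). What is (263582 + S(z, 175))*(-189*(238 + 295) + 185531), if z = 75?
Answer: 22367385290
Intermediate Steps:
S(T, F) = 203 (S(T, F) = -5 - 13*(-16) = -5 + 208 = 203)
(263582 + S(z, 175))*(-189*(238 + 295) + 185531) = (263582 + 203)*(-189*(238 + 295) + 185531) = 263785*(-189*533 + 185531) = 263785*(-100737 + 185531) = 263785*84794 = 22367385290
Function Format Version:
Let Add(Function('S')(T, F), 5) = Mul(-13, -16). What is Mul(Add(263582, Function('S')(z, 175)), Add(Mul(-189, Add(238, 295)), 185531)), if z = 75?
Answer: 22367385290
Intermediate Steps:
Function('S')(T, F) = 203 (Function('S')(T, F) = Add(-5, Mul(-13, -16)) = Add(-5, 208) = 203)
Mul(Add(263582, Function('S')(z, 175)), Add(Mul(-189, Add(238, 295)), 185531)) = Mul(Add(263582, 203), Add(Mul(-189, Add(238, 295)), 185531)) = Mul(263785, Add(Mul(-189, 533), 185531)) = Mul(263785, Add(-100737, 185531)) = Mul(263785, 84794) = 22367385290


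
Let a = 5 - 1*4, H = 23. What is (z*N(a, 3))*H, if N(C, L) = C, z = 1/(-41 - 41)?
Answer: -23/82 ≈ -0.28049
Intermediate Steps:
a = 1 (a = 5 - 4 = 1)
z = -1/82 (z = 1/(-82) = -1/82 ≈ -0.012195)
(z*N(a, 3))*H = -1/82*1*23 = -1/82*23 = -23/82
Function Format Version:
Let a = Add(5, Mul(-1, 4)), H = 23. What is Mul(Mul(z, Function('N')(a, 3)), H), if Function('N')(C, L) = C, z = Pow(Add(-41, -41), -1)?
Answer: Rational(-23, 82) ≈ -0.28049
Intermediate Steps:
a = 1 (a = Add(5, -4) = 1)
z = Rational(-1, 82) (z = Pow(-82, -1) = Rational(-1, 82) ≈ -0.012195)
Mul(Mul(z, Function('N')(a, 3)), H) = Mul(Mul(Rational(-1, 82), 1), 23) = Mul(Rational(-1, 82), 23) = Rational(-23, 82)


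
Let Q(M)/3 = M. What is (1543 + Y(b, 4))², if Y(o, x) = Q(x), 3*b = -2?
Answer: 2418025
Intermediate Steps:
b = -⅔ (b = (⅓)*(-2) = -⅔ ≈ -0.66667)
Q(M) = 3*M
Y(o, x) = 3*x
(1543 + Y(b, 4))² = (1543 + 3*4)² = (1543 + 12)² = 1555² = 2418025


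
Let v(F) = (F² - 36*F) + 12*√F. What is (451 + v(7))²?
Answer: 62512 + 5952*√7 ≈ 78260.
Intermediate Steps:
v(F) = F² - 36*F + 12*√F
(451 + v(7))² = (451 + (7² - 36*7 + 12*√7))² = (451 + (49 - 252 + 12*√7))² = (451 + (-203 + 12*√7))² = (248 + 12*√7)²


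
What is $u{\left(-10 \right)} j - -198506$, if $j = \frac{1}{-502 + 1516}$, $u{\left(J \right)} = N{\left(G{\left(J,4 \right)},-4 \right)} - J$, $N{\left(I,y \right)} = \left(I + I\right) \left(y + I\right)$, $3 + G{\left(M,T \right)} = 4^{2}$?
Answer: $\frac{100642664}{507} \approx 1.9851 \cdot 10^{5}$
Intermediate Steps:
$G{\left(M,T \right)} = 13$ ($G{\left(M,T \right)} = -3 + 4^{2} = -3 + 16 = 13$)
$N{\left(I,y \right)} = 2 I \left(I + y\right)$
$u{\left(J \right)} = 234 - J$ ($u{\left(J \right)} = 2 \cdot 13 \left(13 - 4\right) - J = 2 \cdot 13 \cdot 9 - J = 234 - J$)
$j = \frac{1}{1014} \approx 0.00098619$
$u{\left(-10 \right)} j - -198506 = \left(234 - -10\right) \frac{1}{1014} - -198506 = \left(234 + 10\right) \frac{1}{1014} + 198506 = 244 \cdot \frac{1}{1014} + 198506 = \frac{122}{507} + 198506 = \frac{100642664}{507}$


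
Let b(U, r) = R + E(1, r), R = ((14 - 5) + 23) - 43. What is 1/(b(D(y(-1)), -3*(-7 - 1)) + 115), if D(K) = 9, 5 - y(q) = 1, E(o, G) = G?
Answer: 1/128 ≈ 0.0078125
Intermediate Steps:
R = -11 (R = (9 + 23) - 43 = 32 - 43 = -11)
y(q) = 4 (y(q) = 5 - 1*1 = 5 - 1 = 4)
b(U, r) = -11 + r
1/(b(D(y(-1)), -3*(-7 - 1)) + 115) = 1/((-11 - 3*(-7 - 1)) + 115) = 1/((-11 - 3*(-8)) + 115) = 1/((-11 + 24) + 115) = 1/(13 + 115) = 1/128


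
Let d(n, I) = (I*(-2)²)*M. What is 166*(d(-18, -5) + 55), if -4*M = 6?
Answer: 14110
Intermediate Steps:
M = -3/2 (M = -¼*6 = -3/2 ≈ -1.5000)
d(n, I) = -6*I (d(n, I) = (I*(-2)²)*(-3/2) = (I*4)*(-3/2) = (4*I)*(-3/2) = -6*I)
166*(d(-18, -5) + 55) = 166*(-6*(-5) + 55) = 166*(30 + 55) = 166*85 = 14110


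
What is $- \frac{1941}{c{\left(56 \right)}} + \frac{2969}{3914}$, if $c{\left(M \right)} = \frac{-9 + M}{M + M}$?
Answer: $- \frac{850732745}{183958} \approx -4624.6$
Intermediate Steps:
$c{\left(M \right)} = \frac{-9 + M}{2 M}$
$- \frac{1941}{c{\left(56 \right)}} + \frac{2969}{3914} = - \frac{1941}{\frac{1}{2} \cdot \frac{1}{56} \left(-9 + 56\right)} + \frac{2969}{3914} = - \frac{1941}{\frac{1}{2} \cdot \frac{1}{56} \cdot 47} + 2969 \cdot \frac{1}{3914} = - \frac{1941}{\frac{47}{112}} + \frac{2969}{3914} = \left(-1941\right) \frac{112}{47} + \frac{2969}{3914} = - \frac{217392}{47} + \frac{2969}{3914} = - \frac{850732745}{183958}$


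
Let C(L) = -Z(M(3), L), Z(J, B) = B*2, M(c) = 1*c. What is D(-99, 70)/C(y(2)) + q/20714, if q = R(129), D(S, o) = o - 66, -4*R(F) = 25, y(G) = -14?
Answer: 82681/579992 ≈ 0.14256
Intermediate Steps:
M(c) = c
R(F) = -25/4 (R(F) = -¼*25 = -25/4)
D(S, o) = -66 + o
Z(J, B) = 2*B
q = -25/4 ≈ -6.2500
C(L) = -2*L
D(-99, 70)/C(y(2)) + q/20714 = (-66 + 70)/((-2*(-14))) - 25/4/20714 = 4/28 - 25/4*1/20714 = 4*(1/28) - 25/82856 = ⅐ - 25/82856 = 82681/579992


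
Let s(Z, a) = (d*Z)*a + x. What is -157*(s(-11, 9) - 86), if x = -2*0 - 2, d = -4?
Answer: -48356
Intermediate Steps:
x = -2 (x = 0 - 2 = -2)
s(Z, a) = -2 - 4*Z*a (s(Z, a) = (-4*Z)*a - 2 = -4*Z*a - 2 = -2 - 4*Z*a)
-157*(s(-11, 9) - 86) = -157*((-2 - 4*(-11)*9) - 86) = -157*((-2 + 396) - 86) = -157*(394 - 86) = -157*308 = -1*48356 = -48356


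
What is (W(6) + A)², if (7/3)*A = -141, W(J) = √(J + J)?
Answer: 179517/49 - 1692*√3/7 ≈ 3244.9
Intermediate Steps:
W(J) = √2*√J (W(J) = √(2*J) = √2*√J)
A = -423/7 (A = (3/7)*(-141) = -423/7 ≈ -60.429)
(W(6) + A)² = (√2*√6 - 423/7)² = (2*√3 - 423/7)² = (-423/7 + 2*√3)²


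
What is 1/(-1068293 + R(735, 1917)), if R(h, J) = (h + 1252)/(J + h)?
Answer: -2652/2833111049 ≈ -9.3607e-7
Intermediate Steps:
R(h, J) = (1252 + h)/(J + h)
1/(-1068293 + R(735, 1917)) = 1/(-1068293 + (1252 + 735)/(1917 + 735)) = 1/(-1068293 + 1987/2652) = 1/(-2833111049/2652) = -2652/2833111049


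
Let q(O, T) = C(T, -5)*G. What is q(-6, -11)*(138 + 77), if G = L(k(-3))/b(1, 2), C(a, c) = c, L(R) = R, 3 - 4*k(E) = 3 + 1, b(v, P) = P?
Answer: 1075/8 ≈ 134.38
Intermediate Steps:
k(E) = -¼ (k(E) = ¾ - (3 + 1)/4 = ¾ - ¼*4 = ¾ - 1 = -¼)
G = -⅛ (G = -¼/2 = -¼*½ = -⅛ ≈ -0.12500)
q(O, T) = 5/8 (q(O, T) = -5*(-⅛) = 5/8)
q(-6, -11)*(138 + 77) = 5*(138 + 77)/8 = (5/8)*215 = 1075/8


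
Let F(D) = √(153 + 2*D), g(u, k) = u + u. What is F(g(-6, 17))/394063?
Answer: √129/394063 ≈ 2.8822e-5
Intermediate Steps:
g(u, k) = 2*u
F(g(-6, 17))/394063 = √(153 + 2*(2*(-6)))/394063 = √(153 + 2*(-12))*(1/394063) = √(153 - 24)*(1/394063) = √129*(1/394063) = √129/394063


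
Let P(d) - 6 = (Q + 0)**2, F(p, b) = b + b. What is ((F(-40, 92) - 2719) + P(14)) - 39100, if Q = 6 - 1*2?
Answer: -41613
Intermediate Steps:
Q = 4 (Q = 6 - 2 = 4)
F(p, b) = 2*b
P(d) = 22 (P(d) = 6 + (4 + 0)**2 = 6 + 4**2 = 6 + 16 = 22)
((F(-40, 92) - 2719) + P(14)) - 39100 = ((2*92 - 2719) + 22) - 39100 = ((184 - 2719) + 22) - 39100 = (-2535 + 22) - 39100 = -2513 - 39100 = -41613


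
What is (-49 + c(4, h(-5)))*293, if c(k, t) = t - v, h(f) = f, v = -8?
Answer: -13478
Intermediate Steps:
c(k, t) = 8 + t (c(k, t) = t - 1*(-8) = t + 8 = 8 + t)
(-49 + c(4, h(-5)))*293 = (-49 + (8 - 5))*293 = (-49 + 3)*293 = -46*293 = -13478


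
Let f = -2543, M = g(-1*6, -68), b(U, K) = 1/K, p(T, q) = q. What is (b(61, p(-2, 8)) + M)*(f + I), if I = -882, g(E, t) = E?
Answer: 160975/8 ≈ 20122.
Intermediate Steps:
M = -6 (M = -1*6 = -6)
(b(61, p(-2, 8)) + M)*(f + I) = (1/8 - 6)*(-2543 - 882) = (⅛ - 6)*(-3425) = -47/8*(-3425) = 160975/8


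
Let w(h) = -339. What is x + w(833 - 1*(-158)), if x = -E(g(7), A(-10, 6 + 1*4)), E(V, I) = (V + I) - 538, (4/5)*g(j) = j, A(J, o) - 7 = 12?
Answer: 685/4 ≈ 171.25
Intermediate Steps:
A(J, o) = 19 (A(J, o) = 7 + 12 = 19)
g(j) = 5*j/4
E(V, I) = -538 + I + V (E(V, I) = (I + V) - 538 = -538 + I + V)
x = 2041/4 (x = -(-538 + 19 + (5/4)*7) = -(-538 + 19 + 35/4) = -1*(-2041/4) = 2041/4 ≈ 510.25)
x + w(833 - 1*(-158)) = 2041/4 - 339 = 685/4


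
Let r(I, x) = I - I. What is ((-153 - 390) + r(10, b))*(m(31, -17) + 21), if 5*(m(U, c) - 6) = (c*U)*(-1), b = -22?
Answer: -359466/5 ≈ -71893.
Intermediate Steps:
r(I, x) = 0
m(U, c) = 6 - U*c/5 (m(U, c) = 6 + ((c*U)*(-1))/5 = 6 + ((U*c)*(-1))/5 = 6 + (-U*c)/5 = 6 - U*c/5)
((-153 - 390) + r(10, b))*(m(31, -17) + 21) = ((-153 - 390) + 0)*((6 - 1/5*31*(-17)) + 21) = (-543 + 0)*((6 + 527/5) + 21) = -543*(557/5 + 21) = -543*662/5 = -359466/5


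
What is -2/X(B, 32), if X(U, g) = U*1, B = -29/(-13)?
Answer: -26/29 ≈ -0.89655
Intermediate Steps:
B = 29/13 (B = -29*(-1/13) = 29/13 ≈ 2.2308)
X(U, g) = U
-2/X(B, 32) = -2/29/13 = -2*13/29 = -26/29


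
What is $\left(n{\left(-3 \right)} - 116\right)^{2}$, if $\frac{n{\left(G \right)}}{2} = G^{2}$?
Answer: $9604$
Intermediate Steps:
$n{\left(G \right)} = 2 G^{2}$
$\left(n{\left(-3 \right)} - 116\right)^{2} = \left(2 \left(-3\right)^{2} - 116\right)^{2} = \left(2 \cdot 9 - 116\right)^{2} = \left(18 - 116\right)^{2} = \left(-98\right)^{2} = 9604$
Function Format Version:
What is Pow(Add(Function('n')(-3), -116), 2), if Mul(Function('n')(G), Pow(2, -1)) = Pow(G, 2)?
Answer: 9604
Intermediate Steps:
Function('n')(G) = Mul(2, Pow(G, 2))
Pow(Add(Function('n')(-3), -116), 2) = Pow(Add(Mul(2, Pow(-3, 2)), -116), 2) = Pow(Add(Mul(2, 9), -116), 2) = Pow(Add(18, -116), 2) = Pow(-98, 2) = 9604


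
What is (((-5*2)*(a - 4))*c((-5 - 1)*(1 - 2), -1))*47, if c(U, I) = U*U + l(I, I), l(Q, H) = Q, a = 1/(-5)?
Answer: 69090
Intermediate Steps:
a = -⅕ ≈ -0.20000
c(U, I) = I + U² (c(U, I) = U*U + I = U² + I = I + U²)
(((-5*2)*(a - 4))*c((-5 - 1)*(1 - 2), -1))*47 = (((-5*2)*(-⅕ - 4))*(-1 + ((-5 - 1)*(1 - 2))²))*47 = ((-10*(-21/5))*(-1 + (-6*(-1))²))*47 = (42*(-1 + 6²))*47 = (42*(-1 + 36))*47 = (42*35)*47 = 1470*47 = 69090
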